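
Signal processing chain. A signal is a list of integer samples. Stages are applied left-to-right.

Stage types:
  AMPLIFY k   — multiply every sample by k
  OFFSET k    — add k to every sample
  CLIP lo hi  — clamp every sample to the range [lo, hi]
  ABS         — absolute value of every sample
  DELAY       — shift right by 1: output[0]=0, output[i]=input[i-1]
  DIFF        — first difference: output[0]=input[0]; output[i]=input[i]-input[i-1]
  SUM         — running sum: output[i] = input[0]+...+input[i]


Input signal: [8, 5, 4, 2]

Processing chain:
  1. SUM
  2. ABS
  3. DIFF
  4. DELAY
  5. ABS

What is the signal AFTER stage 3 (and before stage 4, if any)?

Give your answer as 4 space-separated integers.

Input: [8, 5, 4, 2]
Stage 1 (SUM): sum[0..0]=8, sum[0..1]=13, sum[0..2]=17, sum[0..3]=19 -> [8, 13, 17, 19]
Stage 2 (ABS): |8|=8, |13|=13, |17|=17, |19|=19 -> [8, 13, 17, 19]
Stage 3 (DIFF): s[0]=8, 13-8=5, 17-13=4, 19-17=2 -> [8, 5, 4, 2]

Answer: 8 5 4 2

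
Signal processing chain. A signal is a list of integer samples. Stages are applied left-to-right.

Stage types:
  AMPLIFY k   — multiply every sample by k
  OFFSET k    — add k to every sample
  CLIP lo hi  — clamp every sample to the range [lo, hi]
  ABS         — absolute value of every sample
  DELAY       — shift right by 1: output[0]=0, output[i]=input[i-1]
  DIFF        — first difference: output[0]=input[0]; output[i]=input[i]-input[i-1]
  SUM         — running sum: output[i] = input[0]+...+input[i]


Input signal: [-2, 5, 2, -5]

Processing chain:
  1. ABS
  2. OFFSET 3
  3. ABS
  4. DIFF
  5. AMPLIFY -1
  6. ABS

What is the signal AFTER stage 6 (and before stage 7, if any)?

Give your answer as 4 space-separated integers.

Input: [-2, 5, 2, -5]
Stage 1 (ABS): |-2|=2, |5|=5, |2|=2, |-5|=5 -> [2, 5, 2, 5]
Stage 2 (OFFSET 3): 2+3=5, 5+3=8, 2+3=5, 5+3=8 -> [5, 8, 5, 8]
Stage 3 (ABS): |5|=5, |8|=8, |5|=5, |8|=8 -> [5, 8, 5, 8]
Stage 4 (DIFF): s[0]=5, 8-5=3, 5-8=-3, 8-5=3 -> [5, 3, -3, 3]
Stage 5 (AMPLIFY -1): 5*-1=-5, 3*-1=-3, -3*-1=3, 3*-1=-3 -> [-5, -3, 3, -3]
Stage 6 (ABS): |-5|=5, |-3|=3, |3|=3, |-3|=3 -> [5, 3, 3, 3]

Answer: 5 3 3 3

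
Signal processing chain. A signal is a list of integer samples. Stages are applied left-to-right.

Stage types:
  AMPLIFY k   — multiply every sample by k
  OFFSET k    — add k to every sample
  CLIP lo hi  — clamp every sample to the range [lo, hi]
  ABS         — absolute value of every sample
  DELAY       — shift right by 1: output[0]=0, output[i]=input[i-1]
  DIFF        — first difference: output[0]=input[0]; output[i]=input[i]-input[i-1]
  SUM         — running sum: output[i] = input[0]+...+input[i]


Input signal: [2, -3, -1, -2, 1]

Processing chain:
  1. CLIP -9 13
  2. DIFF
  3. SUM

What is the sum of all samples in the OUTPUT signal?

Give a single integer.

Input: [2, -3, -1, -2, 1]
Stage 1 (CLIP -9 13): clip(2,-9,13)=2, clip(-3,-9,13)=-3, clip(-1,-9,13)=-1, clip(-2,-9,13)=-2, clip(1,-9,13)=1 -> [2, -3, -1, -2, 1]
Stage 2 (DIFF): s[0]=2, -3-2=-5, -1--3=2, -2--1=-1, 1--2=3 -> [2, -5, 2, -1, 3]
Stage 3 (SUM): sum[0..0]=2, sum[0..1]=-3, sum[0..2]=-1, sum[0..3]=-2, sum[0..4]=1 -> [2, -3, -1, -2, 1]
Output sum: -3

Answer: -3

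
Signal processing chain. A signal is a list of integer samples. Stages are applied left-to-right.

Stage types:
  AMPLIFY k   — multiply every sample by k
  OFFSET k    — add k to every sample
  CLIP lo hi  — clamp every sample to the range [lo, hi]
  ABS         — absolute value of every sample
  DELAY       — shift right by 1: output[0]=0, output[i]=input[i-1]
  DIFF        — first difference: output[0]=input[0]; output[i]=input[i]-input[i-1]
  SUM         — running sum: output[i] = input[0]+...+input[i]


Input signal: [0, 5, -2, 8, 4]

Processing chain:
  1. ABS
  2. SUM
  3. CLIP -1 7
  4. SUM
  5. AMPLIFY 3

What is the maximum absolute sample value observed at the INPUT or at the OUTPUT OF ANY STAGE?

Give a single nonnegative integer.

Answer: 78

Derivation:
Input: [0, 5, -2, 8, 4] (max |s|=8)
Stage 1 (ABS): |0|=0, |5|=5, |-2|=2, |8|=8, |4|=4 -> [0, 5, 2, 8, 4] (max |s|=8)
Stage 2 (SUM): sum[0..0]=0, sum[0..1]=5, sum[0..2]=7, sum[0..3]=15, sum[0..4]=19 -> [0, 5, 7, 15, 19] (max |s|=19)
Stage 3 (CLIP -1 7): clip(0,-1,7)=0, clip(5,-1,7)=5, clip(7,-1,7)=7, clip(15,-1,7)=7, clip(19,-1,7)=7 -> [0, 5, 7, 7, 7] (max |s|=7)
Stage 4 (SUM): sum[0..0]=0, sum[0..1]=5, sum[0..2]=12, sum[0..3]=19, sum[0..4]=26 -> [0, 5, 12, 19, 26] (max |s|=26)
Stage 5 (AMPLIFY 3): 0*3=0, 5*3=15, 12*3=36, 19*3=57, 26*3=78 -> [0, 15, 36, 57, 78] (max |s|=78)
Overall max amplitude: 78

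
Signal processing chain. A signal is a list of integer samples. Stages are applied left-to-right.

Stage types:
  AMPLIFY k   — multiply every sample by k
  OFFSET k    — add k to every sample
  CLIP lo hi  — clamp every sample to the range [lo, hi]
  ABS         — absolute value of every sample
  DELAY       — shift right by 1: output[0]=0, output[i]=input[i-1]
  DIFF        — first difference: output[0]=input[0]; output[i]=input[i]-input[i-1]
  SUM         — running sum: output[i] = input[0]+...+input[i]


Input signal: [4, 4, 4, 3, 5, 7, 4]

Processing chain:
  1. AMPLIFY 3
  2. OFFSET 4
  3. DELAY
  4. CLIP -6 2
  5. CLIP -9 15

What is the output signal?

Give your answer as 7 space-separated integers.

Answer: 0 2 2 2 2 2 2

Derivation:
Input: [4, 4, 4, 3, 5, 7, 4]
Stage 1 (AMPLIFY 3): 4*3=12, 4*3=12, 4*3=12, 3*3=9, 5*3=15, 7*3=21, 4*3=12 -> [12, 12, 12, 9, 15, 21, 12]
Stage 2 (OFFSET 4): 12+4=16, 12+4=16, 12+4=16, 9+4=13, 15+4=19, 21+4=25, 12+4=16 -> [16, 16, 16, 13, 19, 25, 16]
Stage 3 (DELAY): [0, 16, 16, 16, 13, 19, 25] = [0, 16, 16, 16, 13, 19, 25] -> [0, 16, 16, 16, 13, 19, 25]
Stage 4 (CLIP -6 2): clip(0,-6,2)=0, clip(16,-6,2)=2, clip(16,-6,2)=2, clip(16,-6,2)=2, clip(13,-6,2)=2, clip(19,-6,2)=2, clip(25,-6,2)=2 -> [0, 2, 2, 2, 2, 2, 2]
Stage 5 (CLIP -9 15): clip(0,-9,15)=0, clip(2,-9,15)=2, clip(2,-9,15)=2, clip(2,-9,15)=2, clip(2,-9,15)=2, clip(2,-9,15)=2, clip(2,-9,15)=2 -> [0, 2, 2, 2, 2, 2, 2]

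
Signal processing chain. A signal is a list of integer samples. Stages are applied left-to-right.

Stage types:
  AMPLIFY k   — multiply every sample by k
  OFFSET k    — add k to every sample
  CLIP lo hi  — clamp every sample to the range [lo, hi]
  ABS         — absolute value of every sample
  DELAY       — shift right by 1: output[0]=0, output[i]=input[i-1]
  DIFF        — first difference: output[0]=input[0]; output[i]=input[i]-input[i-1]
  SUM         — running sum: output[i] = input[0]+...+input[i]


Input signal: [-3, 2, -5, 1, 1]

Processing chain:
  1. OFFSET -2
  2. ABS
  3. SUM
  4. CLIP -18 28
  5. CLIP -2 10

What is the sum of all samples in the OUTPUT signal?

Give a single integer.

Answer: 40

Derivation:
Input: [-3, 2, -5, 1, 1]
Stage 1 (OFFSET -2): -3+-2=-5, 2+-2=0, -5+-2=-7, 1+-2=-1, 1+-2=-1 -> [-5, 0, -7, -1, -1]
Stage 2 (ABS): |-5|=5, |0|=0, |-7|=7, |-1|=1, |-1|=1 -> [5, 0, 7, 1, 1]
Stage 3 (SUM): sum[0..0]=5, sum[0..1]=5, sum[0..2]=12, sum[0..3]=13, sum[0..4]=14 -> [5, 5, 12, 13, 14]
Stage 4 (CLIP -18 28): clip(5,-18,28)=5, clip(5,-18,28)=5, clip(12,-18,28)=12, clip(13,-18,28)=13, clip(14,-18,28)=14 -> [5, 5, 12, 13, 14]
Stage 5 (CLIP -2 10): clip(5,-2,10)=5, clip(5,-2,10)=5, clip(12,-2,10)=10, clip(13,-2,10)=10, clip(14,-2,10)=10 -> [5, 5, 10, 10, 10]
Output sum: 40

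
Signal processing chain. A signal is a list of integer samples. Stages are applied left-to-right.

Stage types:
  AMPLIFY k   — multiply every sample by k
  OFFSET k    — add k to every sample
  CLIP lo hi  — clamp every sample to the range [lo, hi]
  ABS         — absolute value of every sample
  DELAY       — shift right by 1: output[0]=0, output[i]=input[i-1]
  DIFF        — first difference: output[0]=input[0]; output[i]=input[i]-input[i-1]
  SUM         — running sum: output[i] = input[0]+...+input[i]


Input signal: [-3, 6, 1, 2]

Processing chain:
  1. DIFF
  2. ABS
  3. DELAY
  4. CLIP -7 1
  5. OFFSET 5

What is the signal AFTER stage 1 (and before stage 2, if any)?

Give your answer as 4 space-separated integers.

Input: [-3, 6, 1, 2]
Stage 1 (DIFF): s[0]=-3, 6--3=9, 1-6=-5, 2-1=1 -> [-3, 9, -5, 1]

Answer: -3 9 -5 1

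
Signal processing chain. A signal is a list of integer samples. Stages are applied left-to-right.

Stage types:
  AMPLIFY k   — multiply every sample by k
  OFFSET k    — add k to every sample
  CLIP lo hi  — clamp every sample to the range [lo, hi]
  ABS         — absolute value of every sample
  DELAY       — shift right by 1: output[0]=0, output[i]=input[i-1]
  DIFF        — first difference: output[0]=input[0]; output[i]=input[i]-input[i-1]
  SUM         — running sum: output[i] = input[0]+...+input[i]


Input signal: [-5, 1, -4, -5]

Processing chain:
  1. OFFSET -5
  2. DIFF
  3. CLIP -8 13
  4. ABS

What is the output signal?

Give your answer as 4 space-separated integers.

Input: [-5, 1, -4, -5]
Stage 1 (OFFSET -5): -5+-5=-10, 1+-5=-4, -4+-5=-9, -5+-5=-10 -> [-10, -4, -9, -10]
Stage 2 (DIFF): s[0]=-10, -4--10=6, -9--4=-5, -10--9=-1 -> [-10, 6, -5, -1]
Stage 3 (CLIP -8 13): clip(-10,-8,13)=-8, clip(6,-8,13)=6, clip(-5,-8,13)=-5, clip(-1,-8,13)=-1 -> [-8, 6, -5, -1]
Stage 4 (ABS): |-8|=8, |6|=6, |-5|=5, |-1|=1 -> [8, 6, 5, 1]

Answer: 8 6 5 1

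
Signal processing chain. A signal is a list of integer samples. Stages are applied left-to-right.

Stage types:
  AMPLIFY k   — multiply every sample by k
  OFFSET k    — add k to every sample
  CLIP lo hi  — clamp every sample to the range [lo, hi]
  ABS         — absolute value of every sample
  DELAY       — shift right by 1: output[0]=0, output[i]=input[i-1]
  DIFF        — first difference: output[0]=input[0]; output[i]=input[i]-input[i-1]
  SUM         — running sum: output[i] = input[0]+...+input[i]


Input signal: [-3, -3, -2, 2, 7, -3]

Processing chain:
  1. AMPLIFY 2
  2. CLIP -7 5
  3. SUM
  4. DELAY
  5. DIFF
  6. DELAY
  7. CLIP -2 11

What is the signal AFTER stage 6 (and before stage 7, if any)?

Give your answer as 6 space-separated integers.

Input: [-3, -3, -2, 2, 7, -3]
Stage 1 (AMPLIFY 2): -3*2=-6, -3*2=-6, -2*2=-4, 2*2=4, 7*2=14, -3*2=-6 -> [-6, -6, -4, 4, 14, -6]
Stage 2 (CLIP -7 5): clip(-6,-7,5)=-6, clip(-6,-7,5)=-6, clip(-4,-7,5)=-4, clip(4,-7,5)=4, clip(14,-7,5)=5, clip(-6,-7,5)=-6 -> [-6, -6, -4, 4, 5, -6]
Stage 3 (SUM): sum[0..0]=-6, sum[0..1]=-12, sum[0..2]=-16, sum[0..3]=-12, sum[0..4]=-7, sum[0..5]=-13 -> [-6, -12, -16, -12, -7, -13]
Stage 4 (DELAY): [0, -6, -12, -16, -12, -7] = [0, -6, -12, -16, -12, -7] -> [0, -6, -12, -16, -12, -7]
Stage 5 (DIFF): s[0]=0, -6-0=-6, -12--6=-6, -16--12=-4, -12--16=4, -7--12=5 -> [0, -6, -6, -4, 4, 5]
Stage 6 (DELAY): [0, 0, -6, -6, -4, 4] = [0, 0, -6, -6, -4, 4] -> [0, 0, -6, -6, -4, 4]

Answer: 0 0 -6 -6 -4 4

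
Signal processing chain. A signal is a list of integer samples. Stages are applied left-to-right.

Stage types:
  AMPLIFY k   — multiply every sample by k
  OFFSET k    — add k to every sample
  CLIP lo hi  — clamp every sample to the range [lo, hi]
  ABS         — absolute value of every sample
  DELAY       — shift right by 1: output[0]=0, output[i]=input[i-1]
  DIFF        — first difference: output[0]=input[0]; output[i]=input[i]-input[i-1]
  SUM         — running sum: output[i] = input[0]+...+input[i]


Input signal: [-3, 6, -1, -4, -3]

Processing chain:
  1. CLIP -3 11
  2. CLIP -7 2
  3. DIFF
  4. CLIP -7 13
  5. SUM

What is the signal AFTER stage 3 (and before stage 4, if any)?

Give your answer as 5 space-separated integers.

Answer: -3 5 -3 -2 0

Derivation:
Input: [-3, 6, -1, -4, -3]
Stage 1 (CLIP -3 11): clip(-3,-3,11)=-3, clip(6,-3,11)=6, clip(-1,-3,11)=-1, clip(-4,-3,11)=-3, clip(-3,-3,11)=-3 -> [-3, 6, -1, -3, -3]
Stage 2 (CLIP -7 2): clip(-3,-7,2)=-3, clip(6,-7,2)=2, clip(-1,-7,2)=-1, clip(-3,-7,2)=-3, clip(-3,-7,2)=-3 -> [-3, 2, -1, -3, -3]
Stage 3 (DIFF): s[0]=-3, 2--3=5, -1-2=-3, -3--1=-2, -3--3=0 -> [-3, 5, -3, -2, 0]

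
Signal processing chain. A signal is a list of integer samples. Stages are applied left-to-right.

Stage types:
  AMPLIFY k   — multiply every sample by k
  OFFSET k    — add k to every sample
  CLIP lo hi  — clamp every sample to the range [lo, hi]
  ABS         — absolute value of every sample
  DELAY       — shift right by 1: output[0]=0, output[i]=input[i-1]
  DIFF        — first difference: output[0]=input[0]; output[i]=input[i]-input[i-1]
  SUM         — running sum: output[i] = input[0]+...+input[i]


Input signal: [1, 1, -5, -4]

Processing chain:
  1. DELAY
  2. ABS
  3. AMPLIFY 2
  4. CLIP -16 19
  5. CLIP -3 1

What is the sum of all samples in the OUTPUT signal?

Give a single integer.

Answer: 3

Derivation:
Input: [1, 1, -5, -4]
Stage 1 (DELAY): [0, 1, 1, -5] = [0, 1, 1, -5] -> [0, 1, 1, -5]
Stage 2 (ABS): |0|=0, |1|=1, |1|=1, |-5|=5 -> [0, 1, 1, 5]
Stage 3 (AMPLIFY 2): 0*2=0, 1*2=2, 1*2=2, 5*2=10 -> [0, 2, 2, 10]
Stage 4 (CLIP -16 19): clip(0,-16,19)=0, clip(2,-16,19)=2, clip(2,-16,19)=2, clip(10,-16,19)=10 -> [0, 2, 2, 10]
Stage 5 (CLIP -3 1): clip(0,-3,1)=0, clip(2,-3,1)=1, clip(2,-3,1)=1, clip(10,-3,1)=1 -> [0, 1, 1, 1]
Output sum: 3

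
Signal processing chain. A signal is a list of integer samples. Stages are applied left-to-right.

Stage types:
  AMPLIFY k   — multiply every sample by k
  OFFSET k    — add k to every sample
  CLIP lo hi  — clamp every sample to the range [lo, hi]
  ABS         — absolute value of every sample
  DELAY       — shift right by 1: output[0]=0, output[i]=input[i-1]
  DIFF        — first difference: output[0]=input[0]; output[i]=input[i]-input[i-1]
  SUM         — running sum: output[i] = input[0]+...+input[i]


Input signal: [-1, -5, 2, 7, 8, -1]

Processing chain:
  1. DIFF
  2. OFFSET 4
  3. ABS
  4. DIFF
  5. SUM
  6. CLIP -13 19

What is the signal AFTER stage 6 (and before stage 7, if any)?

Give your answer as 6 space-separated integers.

Answer: 3 0 11 9 5 5

Derivation:
Input: [-1, -5, 2, 7, 8, -1]
Stage 1 (DIFF): s[0]=-1, -5--1=-4, 2--5=7, 7-2=5, 8-7=1, -1-8=-9 -> [-1, -4, 7, 5, 1, -9]
Stage 2 (OFFSET 4): -1+4=3, -4+4=0, 7+4=11, 5+4=9, 1+4=5, -9+4=-5 -> [3, 0, 11, 9, 5, -5]
Stage 3 (ABS): |3|=3, |0|=0, |11|=11, |9|=9, |5|=5, |-5|=5 -> [3, 0, 11, 9, 5, 5]
Stage 4 (DIFF): s[0]=3, 0-3=-3, 11-0=11, 9-11=-2, 5-9=-4, 5-5=0 -> [3, -3, 11, -2, -4, 0]
Stage 5 (SUM): sum[0..0]=3, sum[0..1]=0, sum[0..2]=11, sum[0..3]=9, sum[0..4]=5, sum[0..5]=5 -> [3, 0, 11, 9, 5, 5]
Stage 6 (CLIP -13 19): clip(3,-13,19)=3, clip(0,-13,19)=0, clip(11,-13,19)=11, clip(9,-13,19)=9, clip(5,-13,19)=5, clip(5,-13,19)=5 -> [3, 0, 11, 9, 5, 5]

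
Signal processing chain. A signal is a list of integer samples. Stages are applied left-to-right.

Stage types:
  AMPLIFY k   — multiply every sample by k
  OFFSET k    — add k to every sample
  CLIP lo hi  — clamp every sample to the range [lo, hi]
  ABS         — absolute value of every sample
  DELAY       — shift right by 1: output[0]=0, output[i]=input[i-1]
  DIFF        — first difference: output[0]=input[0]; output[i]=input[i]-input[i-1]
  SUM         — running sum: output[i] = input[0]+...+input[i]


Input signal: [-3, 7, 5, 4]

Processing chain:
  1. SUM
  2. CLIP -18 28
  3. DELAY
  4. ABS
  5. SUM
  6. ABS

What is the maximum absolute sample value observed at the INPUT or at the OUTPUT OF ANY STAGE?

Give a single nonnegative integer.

Input: [-3, 7, 5, 4] (max |s|=7)
Stage 1 (SUM): sum[0..0]=-3, sum[0..1]=4, sum[0..2]=9, sum[0..3]=13 -> [-3, 4, 9, 13] (max |s|=13)
Stage 2 (CLIP -18 28): clip(-3,-18,28)=-3, clip(4,-18,28)=4, clip(9,-18,28)=9, clip(13,-18,28)=13 -> [-3, 4, 9, 13] (max |s|=13)
Stage 3 (DELAY): [0, -3, 4, 9] = [0, -3, 4, 9] -> [0, -3, 4, 9] (max |s|=9)
Stage 4 (ABS): |0|=0, |-3|=3, |4|=4, |9|=9 -> [0, 3, 4, 9] (max |s|=9)
Stage 5 (SUM): sum[0..0]=0, sum[0..1]=3, sum[0..2]=7, sum[0..3]=16 -> [0, 3, 7, 16] (max |s|=16)
Stage 6 (ABS): |0|=0, |3|=3, |7|=7, |16|=16 -> [0, 3, 7, 16] (max |s|=16)
Overall max amplitude: 16

Answer: 16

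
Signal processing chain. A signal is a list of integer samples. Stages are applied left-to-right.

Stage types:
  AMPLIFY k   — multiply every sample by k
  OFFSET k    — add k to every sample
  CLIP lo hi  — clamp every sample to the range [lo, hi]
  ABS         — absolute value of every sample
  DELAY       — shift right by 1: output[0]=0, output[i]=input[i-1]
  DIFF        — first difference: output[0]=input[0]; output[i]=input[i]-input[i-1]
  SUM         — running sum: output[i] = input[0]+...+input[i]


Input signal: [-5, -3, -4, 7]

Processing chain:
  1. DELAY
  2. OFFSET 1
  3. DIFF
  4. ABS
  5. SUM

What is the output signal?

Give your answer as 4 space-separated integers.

Input: [-5, -3, -4, 7]
Stage 1 (DELAY): [0, -5, -3, -4] = [0, -5, -3, -4] -> [0, -5, -3, -4]
Stage 2 (OFFSET 1): 0+1=1, -5+1=-4, -3+1=-2, -4+1=-3 -> [1, -4, -2, -3]
Stage 3 (DIFF): s[0]=1, -4-1=-5, -2--4=2, -3--2=-1 -> [1, -5, 2, -1]
Stage 4 (ABS): |1|=1, |-5|=5, |2|=2, |-1|=1 -> [1, 5, 2, 1]
Stage 5 (SUM): sum[0..0]=1, sum[0..1]=6, sum[0..2]=8, sum[0..3]=9 -> [1, 6, 8, 9]

Answer: 1 6 8 9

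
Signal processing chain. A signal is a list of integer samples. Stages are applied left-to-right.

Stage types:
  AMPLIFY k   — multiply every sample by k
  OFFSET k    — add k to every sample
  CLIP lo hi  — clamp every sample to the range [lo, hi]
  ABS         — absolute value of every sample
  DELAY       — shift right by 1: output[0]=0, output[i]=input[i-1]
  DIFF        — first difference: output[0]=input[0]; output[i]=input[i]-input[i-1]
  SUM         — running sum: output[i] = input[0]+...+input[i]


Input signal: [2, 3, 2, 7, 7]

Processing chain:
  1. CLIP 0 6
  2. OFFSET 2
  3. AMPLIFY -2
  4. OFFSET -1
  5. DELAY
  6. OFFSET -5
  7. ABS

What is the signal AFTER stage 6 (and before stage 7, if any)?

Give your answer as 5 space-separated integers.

Input: [2, 3, 2, 7, 7]
Stage 1 (CLIP 0 6): clip(2,0,6)=2, clip(3,0,6)=3, clip(2,0,6)=2, clip(7,0,6)=6, clip(7,0,6)=6 -> [2, 3, 2, 6, 6]
Stage 2 (OFFSET 2): 2+2=4, 3+2=5, 2+2=4, 6+2=8, 6+2=8 -> [4, 5, 4, 8, 8]
Stage 3 (AMPLIFY -2): 4*-2=-8, 5*-2=-10, 4*-2=-8, 8*-2=-16, 8*-2=-16 -> [-8, -10, -8, -16, -16]
Stage 4 (OFFSET -1): -8+-1=-9, -10+-1=-11, -8+-1=-9, -16+-1=-17, -16+-1=-17 -> [-9, -11, -9, -17, -17]
Stage 5 (DELAY): [0, -9, -11, -9, -17] = [0, -9, -11, -9, -17] -> [0, -9, -11, -9, -17]
Stage 6 (OFFSET -5): 0+-5=-5, -9+-5=-14, -11+-5=-16, -9+-5=-14, -17+-5=-22 -> [-5, -14, -16, -14, -22]

Answer: -5 -14 -16 -14 -22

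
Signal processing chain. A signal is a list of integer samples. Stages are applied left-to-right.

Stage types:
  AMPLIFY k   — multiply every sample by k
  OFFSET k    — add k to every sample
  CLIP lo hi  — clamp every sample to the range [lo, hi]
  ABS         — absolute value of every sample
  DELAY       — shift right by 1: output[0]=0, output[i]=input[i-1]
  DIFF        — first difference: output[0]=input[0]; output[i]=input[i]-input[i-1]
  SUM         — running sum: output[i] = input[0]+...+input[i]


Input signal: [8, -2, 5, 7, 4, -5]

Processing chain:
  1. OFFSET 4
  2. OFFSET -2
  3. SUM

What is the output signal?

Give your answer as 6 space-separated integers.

Answer: 10 10 17 26 32 29

Derivation:
Input: [8, -2, 5, 7, 4, -5]
Stage 1 (OFFSET 4): 8+4=12, -2+4=2, 5+4=9, 7+4=11, 4+4=8, -5+4=-1 -> [12, 2, 9, 11, 8, -1]
Stage 2 (OFFSET -2): 12+-2=10, 2+-2=0, 9+-2=7, 11+-2=9, 8+-2=6, -1+-2=-3 -> [10, 0, 7, 9, 6, -3]
Stage 3 (SUM): sum[0..0]=10, sum[0..1]=10, sum[0..2]=17, sum[0..3]=26, sum[0..4]=32, sum[0..5]=29 -> [10, 10, 17, 26, 32, 29]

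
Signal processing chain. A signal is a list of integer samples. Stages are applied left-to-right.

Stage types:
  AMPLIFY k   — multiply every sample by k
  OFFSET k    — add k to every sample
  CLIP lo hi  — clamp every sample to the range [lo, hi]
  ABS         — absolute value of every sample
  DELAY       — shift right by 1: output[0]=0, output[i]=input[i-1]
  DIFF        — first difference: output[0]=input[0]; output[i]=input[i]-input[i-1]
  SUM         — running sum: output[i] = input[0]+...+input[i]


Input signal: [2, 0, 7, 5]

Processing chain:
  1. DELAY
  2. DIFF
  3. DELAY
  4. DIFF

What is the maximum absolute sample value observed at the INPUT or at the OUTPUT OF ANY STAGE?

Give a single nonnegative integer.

Answer: 7

Derivation:
Input: [2, 0, 7, 5] (max |s|=7)
Stage 1 (DELAY): [0, 2, 0, 7] = [0, 2, 0, 7] -> [0, 2, 0, 7] (max |s|=7)
Stage 2 (DIFF): s[0]=0, 2-0=2, 0-2=-2, 7-0=7 -> [0, 2, -2, 7] (max |s|=7)
Stage 3 (DELAY): [0, 0, 2, -2] = [0, 0, 2, -2] -> [0, 0, 2, -2] (max |s|=2)
Stage 4 (DIFF): s[0]=0, 0-0=0, 2-0=2, -2-2=-4 -> [0, 0, 2, -4] (max |s|=4)
Overall max amplitude: 7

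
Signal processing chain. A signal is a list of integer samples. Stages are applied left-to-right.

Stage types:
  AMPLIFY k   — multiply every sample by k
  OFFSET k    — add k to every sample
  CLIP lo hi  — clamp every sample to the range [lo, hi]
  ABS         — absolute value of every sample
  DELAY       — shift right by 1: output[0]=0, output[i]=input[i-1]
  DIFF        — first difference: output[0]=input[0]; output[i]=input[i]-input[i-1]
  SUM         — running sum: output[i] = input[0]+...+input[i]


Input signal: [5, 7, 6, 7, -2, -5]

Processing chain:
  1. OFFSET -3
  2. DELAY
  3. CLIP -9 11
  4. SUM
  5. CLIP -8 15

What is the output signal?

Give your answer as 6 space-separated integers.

Input: [5, 7, 6, 7, -2, -5]
Stage 1 (OFFSET -3): 5+-3=2, 7+-3=4, 6+-3=3, 7+-3=4, -2+-3=-5, -5+-3=-8 -> [2, 4, 3, 4, -5, -8]
Stage 2 (DELAY): [0, 2, 4, 3, 4, -5] = [0, 2, 4, 3, 4, -5] -> [0, 2, 4, 3, 4, -5]
Stage 3 (CLIP -9 11): clip(0,-9,11)=0, clip(2,-9,11)=2, clip(4,-9,11)=4, clip(3,-9,11)=3, clip(4,-9,11)=4, clip(-5,-9,11)=-5 -> [0, 2, 4, 3, 4, -5]
Stage 4 (SUM): sum[0..0]=0, sum[0..1]=2, sum[0..2]=6, sum[0..3]=9, sum[0..4]=13, sum[0..5]=8 -> [0, 2, 6, 9, 13, 8]
Stage 5 (CLIP -8 15): clip(0,-8,15)=0, clip(2,-8,15)=2, clip(6,-8,15)=6, clip(9,-8,15)=9, clip(13,-8,15)=13, clip(8,-8,15)=8 -> [0, 2, 6, 9, 13, 8]

Answer: 0 2 6 9 13 8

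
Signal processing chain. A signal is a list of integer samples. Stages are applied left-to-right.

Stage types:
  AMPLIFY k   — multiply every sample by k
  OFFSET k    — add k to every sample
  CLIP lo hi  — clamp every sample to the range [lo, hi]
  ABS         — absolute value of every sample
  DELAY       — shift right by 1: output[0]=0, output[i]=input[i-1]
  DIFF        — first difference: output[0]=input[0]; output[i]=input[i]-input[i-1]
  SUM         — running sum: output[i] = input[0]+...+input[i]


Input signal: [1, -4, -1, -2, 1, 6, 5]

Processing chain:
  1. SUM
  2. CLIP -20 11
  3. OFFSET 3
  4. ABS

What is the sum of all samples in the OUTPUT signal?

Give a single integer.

Input: [1, -4, -1, -2, 1, 6, 5]
Stage 1 (SUM): sum[0..0]=1, sum[0..1]=-3, sum[0..2]=-4, sum[0..3]=-6, sum[0..4]=-5, sum[0..5]=1, sum[0..6]=6 -> [1, -3, -4, -6, -5, 1, 6]
Stage 2 (CLIP -20 11): clip(1,-20,11)=1, clip(-3,-20,11)=-3, clip(-4,-20,11)=-4, clip(-6,-20,11)=-6, clip(-5,-20,11)=-5, clip(1,-20,11)=1, clip(6,-20,11)=6 -> [1, -3, -4, -6, -5, 1, 6]
Stage 3 (OFFSET 3): 1+3=4, -3+3=0, -4+3=-1, -6+3=-3, -5+3=-2, 1+3=4, 6+3=9 -> [4, 0, -1, -3, -2, 4, 9]
Stage 4 (ABS): |4|=4, |0|=0, |-1|=1, |-3|=3, |-2|=2, |4|=4, |9|=9 -> [4, 0, 1, 3, 2, 4, 9]
Output sum: 23

Answer: 23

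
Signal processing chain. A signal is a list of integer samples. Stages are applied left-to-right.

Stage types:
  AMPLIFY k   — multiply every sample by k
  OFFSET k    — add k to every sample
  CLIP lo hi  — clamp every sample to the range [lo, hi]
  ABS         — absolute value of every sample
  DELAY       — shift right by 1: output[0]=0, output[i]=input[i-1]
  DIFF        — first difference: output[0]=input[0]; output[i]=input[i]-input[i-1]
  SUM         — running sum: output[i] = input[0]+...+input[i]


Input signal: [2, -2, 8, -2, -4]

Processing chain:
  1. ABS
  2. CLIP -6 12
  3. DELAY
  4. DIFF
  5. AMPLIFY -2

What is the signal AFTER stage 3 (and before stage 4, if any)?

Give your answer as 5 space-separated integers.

Answer: 0 2 2 8 2

Derivation:
Input: [2, -2, 8, -2, -4]
Stage 1 (ABS): |2|=2, |-2|=2, |8|=8, |-2|=2, |-4|=4 -> [2, 2, 8, 2, 4]
Stage 2 (CLIP -6 12): clip(2,-6,12)=2, clip(2,-6,12)=2, clip(8,-6,12)=8, clip(2,-6,12)=2, clip(4,-6,12)=4 -> [2, 2, 8, 2, 4]
Stage 3 (DELAY): [0, 2, 2, 8, 2] = [0, 2, 2, 8, 2] -> [0, 2, 2, 8, 2]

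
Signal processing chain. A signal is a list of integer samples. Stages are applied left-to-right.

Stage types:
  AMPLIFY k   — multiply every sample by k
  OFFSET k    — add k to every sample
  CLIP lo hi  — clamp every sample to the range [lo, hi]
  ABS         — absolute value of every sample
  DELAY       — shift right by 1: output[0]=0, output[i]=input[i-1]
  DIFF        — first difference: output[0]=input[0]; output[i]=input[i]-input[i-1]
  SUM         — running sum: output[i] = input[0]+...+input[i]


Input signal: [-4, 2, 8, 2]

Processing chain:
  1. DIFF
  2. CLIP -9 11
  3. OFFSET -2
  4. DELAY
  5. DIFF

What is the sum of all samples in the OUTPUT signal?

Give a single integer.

Answer: 4

Derivation:
Input: [-4, 2, 8, 2]
Stage 1 (DIFF): s[0]=-4, 2--4=6, 8-2=6, 2-8=-6 -> [-4, 6, 6, -6]
Stage 2 (CLIP -9 11): clip(-4,-9,11)=-4, clip(6,-9,11)=6, clip(6,-9,11)=6, clip(-6,-9,11)=-6 -> [-4, 6, 6, -6]
Stage 3 (OFFSET -2): -4+-2=-6, 6+-2=4, 6+-2=4, -6+-2=-8 -> [-6, 4, 4, -8]
Stage 4 (DELAY): [0, -6, 4, 4] = [0, -6, 4, 4] -> [0, -6, 4, 4]
Stage 5 (DIFF): s[0]=0, -6-0=-6, 4--6=10, 4-4=0 -> [0, -6, 10, 0]
Output sum: 4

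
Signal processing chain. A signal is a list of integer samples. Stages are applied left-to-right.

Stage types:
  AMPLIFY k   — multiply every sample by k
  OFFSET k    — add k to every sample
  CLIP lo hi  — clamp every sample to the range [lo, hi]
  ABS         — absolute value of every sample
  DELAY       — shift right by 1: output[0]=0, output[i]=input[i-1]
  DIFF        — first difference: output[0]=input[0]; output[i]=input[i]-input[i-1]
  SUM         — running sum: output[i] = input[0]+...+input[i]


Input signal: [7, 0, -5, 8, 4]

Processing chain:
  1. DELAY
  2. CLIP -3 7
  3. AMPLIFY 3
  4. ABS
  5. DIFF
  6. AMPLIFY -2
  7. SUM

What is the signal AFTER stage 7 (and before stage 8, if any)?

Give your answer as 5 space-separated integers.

Answer: 0 -42 0 -18 -42

Derivation:
Input: [7, 0, -5, 8, 4]
Stage 1 (DELAY): [0, 7, 0, -5, 8] = [0, 7, 0, -5, 8] -> [0, 7, 0, -5, 8]
Stage 2 (CLIP -3 7): clip(0,-3,7)=0, clip(7,-3,7)=7, clip(0,-3,7)=0, clip(-5,-3,7)=-3, clip(8,-3,7)=7 -> [0, 7, 0, -3, 7]
Stage 3 (AMPLIFY 3): 0*3=0, 7*3=21, 0*3=0, -3*3=-9, 7*3=21 -> [0, 21, 0, -9, 21]
Stage 4 (ABS): |0|=0, |21|=21, |0|=0, |-9|=9, |21|=21 -> [0, 21, 0, 9, 21]
Stage 5 (DIFF): s[0]=0, 21-0=21, 0-21=-21, 9-0=9, 21-9=12 -> [0, 21, -21, 9, 12]
Stage 6 (AMPLIFY -2): 0*-2=0, 21*-2=-42, -21*-2=42, 9*-2=-18, 12*-2=-24 -> [0, -42, 42, -18, -24]
Stage 7 (SUM): sum[0..0]=0, sum[0..1]=-42, sum[0..2]=0, sum[0..3]=-18, sum[0..4]=-42 -> [0, -42, 0, -18, -42]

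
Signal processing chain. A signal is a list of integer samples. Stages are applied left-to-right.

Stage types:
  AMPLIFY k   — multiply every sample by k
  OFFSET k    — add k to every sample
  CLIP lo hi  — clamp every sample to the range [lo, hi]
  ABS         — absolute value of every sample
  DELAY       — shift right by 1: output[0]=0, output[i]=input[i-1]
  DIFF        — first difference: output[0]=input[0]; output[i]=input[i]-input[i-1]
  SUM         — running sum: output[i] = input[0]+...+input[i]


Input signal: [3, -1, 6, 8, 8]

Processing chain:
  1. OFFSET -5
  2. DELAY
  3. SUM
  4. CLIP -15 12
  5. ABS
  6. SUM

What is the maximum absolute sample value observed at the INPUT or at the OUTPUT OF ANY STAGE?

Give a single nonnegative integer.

Answer: 21

Derivation:
Input: [3, -1, 6, 8, 8] (max |s|=8)
Stage 1 (OFFSET -5): 3+-5=-2, -1+-5=-6, 6+-5=1, 8+-5=3, 8+-5=3 -> [-2, -6, 1, 3, 3] (max |s|=6)
Stage 2 (DELAY): [0, -2, -6, 1, 3] = [0, -2, -6, 1, 3] -> [0, -2, -6, 1, 3] (max |s|=6)
Stage 3 (SUM): sum[0..0]=0, sum[0..1]=-2, sum[0..2]=-8, sum[0..3]=-7, sum[0..4]=-4 -> [0, -2, -8, -7, -4] (max |s|=8)
Stage 4 (CLIP -15 12): clip(0,-15,12)=0, clip(-2,-15,12)=-2, clip(-8,-15,12)=-8, clip(-7,-15,12)=-7, clip(-4,-15,12)=-4 -> [0, -2, -8, -7, -4] (max |s|=8)
Stage 5 (ABS): |0|=0, |-2|=2, |-8|=8, |-7|=7, |-4|=4 -> [0, 2, 8, 7, 4] (max |s|=8)
Stage 6 (SUM): sum[0..0]=0, sum[0..1]=2, sum[0..2]=10, sum[0..3]=17, sum[0..4]=21 -> [0, 2, 10, 17, 21] (max |s|=21)
Overall max amplitude: 21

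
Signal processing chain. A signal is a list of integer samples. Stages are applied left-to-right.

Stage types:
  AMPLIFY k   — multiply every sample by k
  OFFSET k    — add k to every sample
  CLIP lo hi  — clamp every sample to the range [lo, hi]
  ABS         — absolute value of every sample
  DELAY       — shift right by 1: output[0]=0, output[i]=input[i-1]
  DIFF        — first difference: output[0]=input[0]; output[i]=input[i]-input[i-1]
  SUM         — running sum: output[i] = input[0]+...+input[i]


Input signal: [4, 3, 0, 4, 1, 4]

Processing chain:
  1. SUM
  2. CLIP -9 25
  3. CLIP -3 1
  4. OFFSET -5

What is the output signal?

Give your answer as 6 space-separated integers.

Input: [4, 3, 0, 4, 1, 4]
Stage 1 (SUM): sum[0..0]=4, sum[0..1]=7, sum[0..2]=7, sum[0..3]=11, sum[0..4]=12, sum[0..5]=16 -> [4, 7, 7, 11, 12, 16]
Stage 2 (CLIP -9 25): clip(4,-9,25)=4, clip(7,-9,25)=7, clip(7,-9,25)=7, clip(11,-9,25)=11, clip(12,-9,25)=12, clip(16,-9,25)=16 -> [4, 7, 7, 11, 12, 16]
Stage 3 (CLIP -3 1): clip(4,-3,1)=1, clip(7,-3,1)=1, clip(7,-3,1)=1, clip(11,-3,1)=1, clip(12,-3,1)=1, clip(16,-3,1)=1 -> [1, 1, 1, 1, 1, 1]
Stage 4 (OFFSET -5): 1+-5=-4, 1+-5=-4, 1+-5=-4, 1+-5=-4, 1+-5=-4, 1+-5=-4 -> [-4, -4, -4, -4, -4, -4]

Answer: -4 -4 -4 -4 -4 -4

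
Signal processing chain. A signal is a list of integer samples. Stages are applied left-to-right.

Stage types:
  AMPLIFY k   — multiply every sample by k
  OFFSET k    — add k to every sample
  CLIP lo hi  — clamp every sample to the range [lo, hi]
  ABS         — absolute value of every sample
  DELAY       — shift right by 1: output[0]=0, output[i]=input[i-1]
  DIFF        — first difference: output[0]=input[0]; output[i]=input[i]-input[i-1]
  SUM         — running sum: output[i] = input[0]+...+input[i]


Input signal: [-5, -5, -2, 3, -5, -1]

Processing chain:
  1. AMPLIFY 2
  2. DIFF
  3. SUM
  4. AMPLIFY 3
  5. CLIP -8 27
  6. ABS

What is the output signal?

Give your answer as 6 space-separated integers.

Answer: 8 8 8 18 8 6

Derivation:
Input: [-5, -5, -2, 3, -5, -1]
Stage 1 (AMPLIFY 2): -5*2=-10, -5*2=-10, -2*2=-4, 3*2=6, -5*2=-10, -1*2=-2 -> [-10, -10, -4, 6, -10, -2]
Stage 2 (DIFF): s[0]=-10, -10--10=0, -4--10=6, 6--4=10, -10-6=-16, -2--10=8 -> [-10, 0, 6, 10, -16, 8]
Stage 3 (SUM): sum[0..0]=-10, sum[0..1]=-10, sum[0..2]=-4, sum[0..3]=6, sum[0..4]=-10, sum[0..5]=-2 -> [-10, -10, -4, 6, -10, -2]
Stage 4 (AMPLIFY 3): -10*3=-30, -10*3=-30, -4*3=-12, 6*3=18, -10*3=-30, -2*3=-6 -> [-30, -30, -12, 18, -30, -6]
Stage 5 (CLIP -8 27): clip(-30,-8,27)=-8, clip(-30,-8,27)=-8, clip(-12,-8,27)=-8, clip(18,-8,27)=18, clip(-30,-8,27)=-8, clip(-6,-8,27)=-6 -> [-8, -8, -8, 18, -8, -6]
Stage 6 (ABS): |-8|=8, |-8|=8, |-8|=8, |18|=18, |-8|=8, |-6|=6 -> [8, 8, 8, 18, 8, 6]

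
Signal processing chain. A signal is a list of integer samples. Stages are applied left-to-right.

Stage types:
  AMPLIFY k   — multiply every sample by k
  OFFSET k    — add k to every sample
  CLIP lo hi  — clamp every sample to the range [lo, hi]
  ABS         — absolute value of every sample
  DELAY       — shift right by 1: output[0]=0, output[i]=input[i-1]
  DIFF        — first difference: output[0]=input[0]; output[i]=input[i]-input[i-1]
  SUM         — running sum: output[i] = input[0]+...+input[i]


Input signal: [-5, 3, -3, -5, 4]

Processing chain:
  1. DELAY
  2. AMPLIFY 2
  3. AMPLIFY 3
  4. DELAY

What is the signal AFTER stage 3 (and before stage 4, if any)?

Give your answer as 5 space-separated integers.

Answer: 0 -30 18 -18 -30

Derivation:
Input: [-5, 3, -3, -5, 4]
Stage 1 (DELAY): [0, -5, 3, -3, -5] = [0, -5, 3, -3, -5] -> [0, -5, 3, -3, -5]
Stage 2 (AMPLIFY 2): 0*2=0, -5*2=-10, 3*2=6, -3*2=-6, -5*2=-10 -> [0, -10, 6, -6, -10]
Stage 3 (AMPLIFY 3): 0*3=0, -10*3=-30, 6*3=18, -6*3=-18, -10*3=-30 -> [0, -30, 18, -18, -30]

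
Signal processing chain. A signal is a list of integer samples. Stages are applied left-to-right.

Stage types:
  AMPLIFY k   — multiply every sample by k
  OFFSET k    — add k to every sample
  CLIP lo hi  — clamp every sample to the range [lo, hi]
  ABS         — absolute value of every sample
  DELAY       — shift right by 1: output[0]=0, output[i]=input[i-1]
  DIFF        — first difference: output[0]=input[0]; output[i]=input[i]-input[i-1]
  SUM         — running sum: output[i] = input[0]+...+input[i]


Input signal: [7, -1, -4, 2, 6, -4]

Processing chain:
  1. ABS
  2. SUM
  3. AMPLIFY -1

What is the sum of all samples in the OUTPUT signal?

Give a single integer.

Input: [7, -1, -4, 2, 6, -4]
Stage 1 (ABS): |7|=7, |-1|=1, |-4|=4, |2|=2, |6|=6, |-4|=4 -> [7, 1, 4, 2, 6, 4]
Stage 2 (SUM): sum[0..0]=7, sum[0..1]=8, sum[0..2]=12, sum[0..3]=14, sum[0..4]=20, sum[0..5]=24 -> [7, 8, 12, 14, 20, 24]
Stage 3 (AMPLIFY -1): 7*-1=-7, 8*-1=-8, 12*-1=-12, 14*-1=-14, 20*-1=-20, 24*-1=-24 -> [-7, -8, -12, -14, -20, -24]
Output sum: -85

Answer: -85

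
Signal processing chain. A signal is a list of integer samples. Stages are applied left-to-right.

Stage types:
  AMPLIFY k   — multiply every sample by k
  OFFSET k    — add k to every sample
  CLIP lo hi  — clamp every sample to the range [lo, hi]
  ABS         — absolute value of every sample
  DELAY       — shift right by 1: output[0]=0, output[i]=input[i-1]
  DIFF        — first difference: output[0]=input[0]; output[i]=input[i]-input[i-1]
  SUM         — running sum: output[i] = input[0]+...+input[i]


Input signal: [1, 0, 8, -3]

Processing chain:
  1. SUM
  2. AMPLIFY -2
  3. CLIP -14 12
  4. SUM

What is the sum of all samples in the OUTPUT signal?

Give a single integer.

Answer: -54

Derivation:
Input: [1, 0, 8, -3]
Stage 1 (SUM): sum[0..0]=1, sum[0..1]=1, sum[0..2]=9, sum[0..3]=6 -> [1, 1, 9, 6]
Stage 2 (AMPLIFY -2): 1*-2=-2, 1*-2=-2, 9*-2=-18, 6*-2=-12 -> [-2, -2, -18, -12]
Stage 3 (CLIP -14 12): clip(-2,-14,12)=-2, clip(-2,-14,12)=-2, clip(-18,-14,12)=-14, clip(-12,-14,12)=-12 -> [-2, -2, -14, -12]
Stage 4 (SUM): sum[0..0]=-2, sum[0..1]=-4, sum[0..2]=-18, sum[0..3]=-30 -> [-2, -4, -18, -30]
Output sum: -54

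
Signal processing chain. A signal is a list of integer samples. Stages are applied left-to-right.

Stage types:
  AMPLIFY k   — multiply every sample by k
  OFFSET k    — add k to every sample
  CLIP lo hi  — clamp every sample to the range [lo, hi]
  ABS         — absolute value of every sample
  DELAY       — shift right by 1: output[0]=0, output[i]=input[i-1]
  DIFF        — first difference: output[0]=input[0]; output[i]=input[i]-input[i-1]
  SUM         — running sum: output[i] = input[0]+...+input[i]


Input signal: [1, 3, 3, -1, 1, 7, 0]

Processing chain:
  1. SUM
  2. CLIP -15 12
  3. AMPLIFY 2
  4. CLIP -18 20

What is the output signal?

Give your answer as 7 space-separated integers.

Input: [1, 3, 3, -1, 1, 7, 0]
Stage 1 (SUM): sum[0..0]=1, sum[0..1]=4, sum[0..2]=7, sum[0..3]=6, sum[0..4]=7, sum[0..5]=14, sum[0..6]=14 -> [1, 4, 7, 6, 7, 14, 14]
Stage 2 (CLIP -15 12): clip(1,-15,12)=1, clip(4,-15,12)=4, clip(7,-15,12)=7, clip(6,-15,12)=6, clip(7,-15,12)=7, clip(14,-15,12)=12, clip(14,-15,12)=12 -> [1, 4, 7, 6, 7, 12, 12]
Stage 3 (AMPLIFY 2): 1*2=2, 4*2=8, 7*2=14, 6*2=12, 7*2=14, 12*2=24, 12*2=24 -> [2, 8, 14, 12, 14, 24, 24]
Stage 4 (CLIP -18 20): clip(2,-18,20)=2, clip(8,-18,20)=8, clip(14,-18,20)=14, clip(12,-18,20)=12, clip(14,-18,20)=14, clip(24,-18,20)=20, clip(24,-18,20)=20 -> [2, 8, 14, 12, 14, 20, 20]

Answer: 2 8 14 12 14 20 20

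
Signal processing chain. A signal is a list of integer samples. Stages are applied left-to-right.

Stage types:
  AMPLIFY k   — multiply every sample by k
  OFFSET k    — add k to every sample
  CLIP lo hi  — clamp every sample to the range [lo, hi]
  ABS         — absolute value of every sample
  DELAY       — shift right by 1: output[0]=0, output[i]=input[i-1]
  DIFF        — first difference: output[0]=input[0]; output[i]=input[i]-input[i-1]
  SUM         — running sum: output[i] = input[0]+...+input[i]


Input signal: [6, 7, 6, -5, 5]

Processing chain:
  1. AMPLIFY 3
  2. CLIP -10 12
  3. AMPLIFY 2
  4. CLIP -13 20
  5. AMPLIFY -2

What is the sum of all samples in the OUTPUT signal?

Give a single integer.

Answer: -134

Derivation:
Input: [6, 7, 6, -5, 5]
Stage 1 (AMPLIFY 3): 6*3=18, 7*3=21, 6*3=18, -5*3=-15, 5*3=15 -> [18, 21, 18, -15, 15]
Stage 2 (CLIP -10 12): clip(18,-10,12)=12, clip(21,-10,12)=12, clip(18,-10,12)=12, clip(-15,-10,12)=-10, clip(15,-10,12)=12 -> [12, 12, 12, -10, 12]
Stage 3 (AMPLIFY 2): 12*2=24, 12*2=24, 12*2=24, -10*2=-20, 12*2=24 -> [24, 24, 24, -20, 24]
Stage 4 (CLIP -13 20): clip(24,-13,20)=20, clip(24,-13,20)=20, clip(24,-13,20)=20, clip(-20,-13,20)=-13, clip(24,-13,20)=20 -> [20, 20, 20, -13, 20]
Stage 5 (AMPLIFY -2): 20*-2=-40, 20*-2=-40, 20*-2=-40, -13*-2=26, 20*-2=-40 -> [-40, -40, -40, 26, -40]
Output sum: -134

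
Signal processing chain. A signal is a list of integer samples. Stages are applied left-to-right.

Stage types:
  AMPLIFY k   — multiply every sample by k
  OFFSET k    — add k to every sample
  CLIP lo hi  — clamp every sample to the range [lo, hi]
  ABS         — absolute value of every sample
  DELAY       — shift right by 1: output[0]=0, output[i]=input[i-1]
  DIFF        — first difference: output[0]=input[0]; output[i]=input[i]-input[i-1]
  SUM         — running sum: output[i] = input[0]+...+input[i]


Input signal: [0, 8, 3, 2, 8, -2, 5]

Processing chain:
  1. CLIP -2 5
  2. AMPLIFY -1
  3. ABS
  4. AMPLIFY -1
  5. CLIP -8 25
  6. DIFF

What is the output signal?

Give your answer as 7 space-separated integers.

Input: [0, 8, 3, 2, 8, -2, 5]
Stage 1 (CLIP -2 5): clip(0,-2,5)=0, clip(8,-2,5)=5, clip(3,-2,5)=3, clip(2,-2,5)=2, clip(8,-2,5)=5, clip(-2,-2,5)=-2, clip(5,-2,5)=5 -> [0, 5, 3, 2, 5, -2, 5]
Stage 2 (AMPLIFY -1): 0*-1=0, 5*-1=-5, 3*-1=-3, 2*-1=-2, 5*-1=-5, -2*-1=2, 5*-1=-5 -> [0, -5, -3, -2, -5, 2, -5]
Stage 3 (ABS): |0|=0, |-5|=5, |-3|=3, |-2|=2, |-5|=5, |2|=2, |-5|=5 -> [0, 5, 3, 2, 5, 2, 5]
Stage 4 (AMPLIFY -1): 0*-1=0, 5*-1=-5, 3*-1=-3, 2*-1=-2, 5*-1=-5, 2*-1=-2, 5*-1=-5 -> [0, -5, -3, -2, -5, -2, -5]
Stage 5 (CLIP -8 25): clip(0,-8,25)=0, clip(-5,-8,25)=-5, clip(-3,-8,25)=-3, clip(-2,-8,25)=-2, clip(-5,-8,25)=-5, clip(-2,-8,25)=-2, clip(-5,-8,25)=-5 -> [0, -5, -3, -2, -5, -2, -5]
Stage 6 (DIFF): s[0]=0, -5-0=-5, -3--5=2, -2--3=1, -5--2=-3, -2--5=3, -5--2=-3 -> [0, -5, 2, 1, -3, 3, -3]

Answer: 0 -5 2 1 -3 3 -3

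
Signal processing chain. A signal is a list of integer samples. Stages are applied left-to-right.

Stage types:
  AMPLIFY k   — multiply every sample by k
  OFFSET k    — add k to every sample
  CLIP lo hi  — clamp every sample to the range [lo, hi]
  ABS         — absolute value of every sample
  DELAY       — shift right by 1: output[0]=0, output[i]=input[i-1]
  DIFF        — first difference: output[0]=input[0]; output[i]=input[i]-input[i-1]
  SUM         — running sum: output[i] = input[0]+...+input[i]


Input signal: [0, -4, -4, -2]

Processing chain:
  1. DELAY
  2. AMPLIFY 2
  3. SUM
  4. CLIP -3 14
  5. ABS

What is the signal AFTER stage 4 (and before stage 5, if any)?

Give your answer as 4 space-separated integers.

Input: [0, -4, -4, -2]
Stage 1 (DELAY): [0, 0, -4, -4] = [0, 0, -4, -4] -> [0, 0, -4, -4]
Stage 2 (AMPLIFY 2): 0*2=0, 0*2=0, -4*2=-8, -4*2=-8 -> [0, 0, -8, -8]
Stage 3 (SUM): sum[0..0]=0, sum[0..1]=0, sum[0..2]=-8, sum[0..3]=-16 -> [0, 0, -8, -16]
Stage 4 (CLIP -3 14): clip(0,-3,14)=0, clip(0,-3,14)=0, clip(-8,-3,14)=-3, clip(-16,-3,14)=-3 -> [0, 0, -3, -3]

Answer: 0 0 -3 -3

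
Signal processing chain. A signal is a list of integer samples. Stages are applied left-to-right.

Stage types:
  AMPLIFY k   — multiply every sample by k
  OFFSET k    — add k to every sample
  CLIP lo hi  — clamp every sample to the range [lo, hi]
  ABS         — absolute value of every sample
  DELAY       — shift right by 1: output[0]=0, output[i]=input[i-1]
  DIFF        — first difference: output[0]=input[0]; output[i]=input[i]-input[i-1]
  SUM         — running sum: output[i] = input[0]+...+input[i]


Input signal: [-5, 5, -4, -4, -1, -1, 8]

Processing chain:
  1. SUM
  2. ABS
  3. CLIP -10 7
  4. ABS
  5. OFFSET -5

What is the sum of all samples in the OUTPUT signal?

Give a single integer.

Answer: -3

Derivation:
Input: [-5, 5, -4, -4, -1, -1, 8]
Stage 1 (SUM): sum[0..0]=-5, sum[0..1]=0, sum[0..2]=-4, sum[0..3]=-8, sum[0..4]=-9, sum[0..5]=-10, sum[0..6]=-2 -> [-5, 0, -4, -8, -9, -10, -2]
Stage 2 (ABS): |-5|=5, |0|=0, |-4|=4, |-8|=8, |-9|=9, |-10|=10, |-2|=2 -> [5, 0, 4, 8, 9, 10, 2]
Stage 3 (CLIP -10 7): clip(5,-10,7)=5, clip(0,-10,7)=0, clip(4,-10,7)=4, clip(8,-10,7)=7, clip(9,-10,7)=7, clip(10,-10,7)=7, clip(2,-10,7)=2 -> [5, 0, 4, 7, 7, 7, 2]
Stage 4 (ABS): |5|=5, |0|=0, |4|=4, |7|=7, |7|=7, |7|=7, |2|=2 -> [5, 0, 4, 7, 7, 7, 2]
Stage 5 (OFFSET -5): 5+-5=0, 0+-5=-5, 4+-5=-1, 7+-5=2, 7+-5=2, 7+-5=2, 2+-5=-3 -> [0, -5, -1, 2, 2, 2, -3]
Output sum: -3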